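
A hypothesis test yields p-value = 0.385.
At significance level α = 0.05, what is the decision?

Answer: fail to reject H₀

Derivation:
Compare p-value to α:
0.385 ≥ 0.05
Decision: fail to reject H₀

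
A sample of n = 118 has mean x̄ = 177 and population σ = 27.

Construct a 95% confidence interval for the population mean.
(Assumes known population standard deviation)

Confidence level: 95%, α = 0.05
z_0.025 = 1.960
SE = σ/√n = 27/√118 = 2.4856
Margin of error = 1.960 × 2.4856 = 4.8718
CI: x̄ ± margin = 177 ± 4.8718
CI: (172.1282, 181.8718)

Answer: (172.1282, 181.8718)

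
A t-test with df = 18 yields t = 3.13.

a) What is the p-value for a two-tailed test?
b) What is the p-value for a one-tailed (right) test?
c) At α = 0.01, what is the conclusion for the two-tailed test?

Using t-distribution with df = 18:
a) Two-tailed: p = 2×P(T > 3.13) = 0.0058
b) One-tailed: p = P(T > 3.13) = 0.0029
c) 0.0058 < 0.01, reject H₀

Answer: a) 0.0058, b) 0.0029, c) reject H₀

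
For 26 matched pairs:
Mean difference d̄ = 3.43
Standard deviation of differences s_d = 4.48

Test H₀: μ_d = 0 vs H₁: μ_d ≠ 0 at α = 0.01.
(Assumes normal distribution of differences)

Answer: t = 3.9039, reject H₀

Derivation:
df = n - 1 = 25
SE = s_d/√n = 4.48/√26 = 0.8786
t = d̄/SE = 3.43/0.8786 = 3.9039
Critical value: t_{0.005,25} = ±2.787
p-value ≈ 0.0006
Decision: reject H₀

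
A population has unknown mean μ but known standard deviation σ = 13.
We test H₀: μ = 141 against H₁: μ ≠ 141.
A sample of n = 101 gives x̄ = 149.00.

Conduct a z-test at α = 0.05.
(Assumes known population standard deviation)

Answer: z = 6.1848, reject H₀

Derivation:
Standard error: SE = σ/√n = 13/√101 = 1.2935
z-statistic: z = (x̄ - μ₀)/SE = (149.00 - 141)/1.2935 = 6.1848
Critical value: ±1.960
p-value < 0.0001
Decision: reject H₀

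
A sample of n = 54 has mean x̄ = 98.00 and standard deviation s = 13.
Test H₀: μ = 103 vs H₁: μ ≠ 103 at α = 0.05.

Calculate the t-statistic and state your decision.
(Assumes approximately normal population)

df = n - 1 = 53
SE = s/√n = 13/√54 = 1.7691
t = (x̄ - μ₀)/SE = (98.00 - 103)/1.7691 = -2.8263
Critical value: t_{0.025,53} = ±2.006
p-value ≈ 0.0066
Decision: reject H₀

Answer: t = -2.8263, reject H₀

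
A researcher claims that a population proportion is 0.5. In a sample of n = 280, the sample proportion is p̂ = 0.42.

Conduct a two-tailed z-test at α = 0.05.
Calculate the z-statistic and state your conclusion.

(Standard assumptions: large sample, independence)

H₀: p = 0.5, H₁: p ≠ 0.5
Standard error: SE = √(p₀(1-p₀)/n) = √(0.5×0.5/280) = 0.029881
z-statistic: z = (p̂ - p₀)/SE = (0.42 - 0.5)/0.029881 = -2.6773
Critical value: z_0.025 = ±1.960
p-value = 0.0074
Decision: reject H₀ at α = 0.05

Answer: z = -2.6773, reject H₀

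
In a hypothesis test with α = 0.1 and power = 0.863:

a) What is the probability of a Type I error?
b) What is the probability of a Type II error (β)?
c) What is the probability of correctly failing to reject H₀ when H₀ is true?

a) Type I error probability = α = 0.1
b) Power = P(reject H₀ | H₁ true) = 1 - β = 0.863, so Type II error probability = β = 1 - Power = 0.137
c) P(fail to reject H₀ | H₀ true) = 1 - α = 0.9

Answer: a) 0.1, b) 0.137, c) 0.9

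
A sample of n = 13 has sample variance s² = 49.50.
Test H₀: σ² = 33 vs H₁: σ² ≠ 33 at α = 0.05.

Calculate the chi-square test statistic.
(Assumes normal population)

Answer: χ² = 18.0000, fail to reject H₀

Derivation:
df = n - 1 = 12
χ² = (n-1)s²/σ₀² = 12×49.50/33 = 18.0000
Critical values: χ²_{0.975,12} = 4.404, χ²_{0.025,12} = 23.337
Rejection region: χ² < 4.404 or χ² > 23.337
Decision: fail to reject H₀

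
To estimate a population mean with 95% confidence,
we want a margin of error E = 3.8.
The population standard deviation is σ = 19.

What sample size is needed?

Answer: n = 97

Derivation:
z_0.025 = 1.960
n = (z×σ/E)² = (1.960×19/3.8)²
n = 96.0400
Round up: n = 97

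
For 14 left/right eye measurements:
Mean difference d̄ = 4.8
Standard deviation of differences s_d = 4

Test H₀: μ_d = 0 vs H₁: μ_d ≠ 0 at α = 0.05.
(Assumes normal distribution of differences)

Answer: t = 4.4902, reject H₀

Derivation:
df = n - 1 = 13
SE = s_d/√n = 4/√14 = 1.0690
t = d̄/SE = 4.8/1.0690 = 4.4902
Critical value: t_{0.025,13} = ±2.160
p-value ≈ 0.0006
Decision: reject H₀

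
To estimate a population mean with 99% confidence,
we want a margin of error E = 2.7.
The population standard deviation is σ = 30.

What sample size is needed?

z_0.005 = 2.576
n = (z×σ/E)² = (2.576×30/2.7)²
n = 819.2316
Round up: n = 820

Answer: n = 820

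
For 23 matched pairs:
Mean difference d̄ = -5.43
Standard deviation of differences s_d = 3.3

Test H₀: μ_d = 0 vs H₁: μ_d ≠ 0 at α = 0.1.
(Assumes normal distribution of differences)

Answer: t = -7.8913, reject H₀

Derivation:
df = n - 1 = 22
SE = s_d/√n = 3.3/√23 = 0.6881
t = d̄/SE = -5.43/0.6881 = -7.8913
Critical value: t_{0.05,22} = ±1.717
p-value < 0.0001
Decision: reject H₀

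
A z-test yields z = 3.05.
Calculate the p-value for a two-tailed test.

Answer: p-value ≈ 0.0023

Derivation:
For z = 3.05:
p = 2×P(Z > |3.05|) = 2×(1 - Φ(3.05)) = 0.0023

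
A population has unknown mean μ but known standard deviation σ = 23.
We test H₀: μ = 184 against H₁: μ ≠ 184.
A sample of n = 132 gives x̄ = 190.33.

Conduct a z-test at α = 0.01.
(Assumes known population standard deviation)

Answer: z = 3.1620, reject H₀

Derivation:
Standard error: SE = σ/√n = 23/√132 = 2.0019
z-statistic: z = (x̄ - μ₀)/SE = (190.33 - 184)/2.0019 = 3.1620
Critical value: ±2.576
p-value = 0.0016
Decision: reject H₀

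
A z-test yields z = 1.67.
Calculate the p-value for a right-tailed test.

For z = 1.67:
p = P(Z > 1.67) = 1 - Φ(1.67) = 0.0475

Answer: p-value ≈ 0.0475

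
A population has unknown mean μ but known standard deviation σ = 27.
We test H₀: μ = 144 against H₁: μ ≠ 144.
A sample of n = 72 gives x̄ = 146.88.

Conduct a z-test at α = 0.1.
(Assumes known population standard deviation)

Standard error: SE = σ/√n = 27/√72 = 3.1820
z-statistic: z = (x̄ - μ₀)/SE = (146.88 - 144)/3.1820 = 0.9051
Critical value: ±1.645
p-value = 0.3654
Decision: fail to reject H₀

Answer: z = 0.9051, fail to reject H₀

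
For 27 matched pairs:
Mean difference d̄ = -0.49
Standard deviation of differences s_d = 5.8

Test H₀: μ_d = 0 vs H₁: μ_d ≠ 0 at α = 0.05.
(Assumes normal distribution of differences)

Answer: t = -0.4390, fail to reject H₀

Derivation:
df = n - 1 = 26
SE = s_d/√n = 5.8/√27 = 1.1162
t = d̄/SE = -0.49/1.1162 = -0.4390
Critical value: t_{0.025,26} = ±2.056
p-value ≈ 0.6643
Decision: fail to reject H₀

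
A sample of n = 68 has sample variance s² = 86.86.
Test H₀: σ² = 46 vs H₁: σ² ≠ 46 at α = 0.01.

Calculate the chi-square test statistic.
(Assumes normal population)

Answer: χ² = 126.5135, reject H₀

Derivation:
df = n - 1 = 67
χ² = (n-1)s²/σ₀² = 67×86.86/46 = 126.5135
Critical values: χ²_{0.995,67} = 40.935, χ²_{0.005,67} = 100.554
Rejection region: χ² < 40.935 or χ² > 100.554
Decision: reject H₀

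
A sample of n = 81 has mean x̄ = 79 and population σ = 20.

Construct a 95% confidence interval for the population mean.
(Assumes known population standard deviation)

Answer: (74.6445, 83.3555)

Derivation:
Confidence level: 95%, α = 0.05
z_0.025 = 1.960
SE = σ/√n = 20/√81 = 2.2222
Margin of error = 1.960 × 2.2222 = 4.3555
CI: x̄ ± margin = 79 ± 4.3555
CI: (74.6445, 83.3555)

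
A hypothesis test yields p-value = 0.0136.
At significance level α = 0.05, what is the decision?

Compare p-value to α:
0.0136 < 0.05
Decision: reject H₀

Answer: reject H₀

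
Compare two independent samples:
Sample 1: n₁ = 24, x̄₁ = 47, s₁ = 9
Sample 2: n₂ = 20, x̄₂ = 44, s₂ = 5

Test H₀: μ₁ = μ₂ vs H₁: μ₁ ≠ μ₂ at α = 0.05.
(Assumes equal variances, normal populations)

Answer: t = 1.3281, fail to reject H₀

Derivation:
Pooled variance: s²_p = [23×9² + 19×5²]/(42) = 55.6667
s_p = 7.4610
SE = s_p×√(1/n₁ + 1/n₂) = 7.4610×√(1/24 + 1/20) = 2.2589
t = (x̄₁ - x̄₂)/SE = (47 - 44)/2.2589 = 1.3281
df = 42, t-critical = ±2.018
Decision: fail to reject H₀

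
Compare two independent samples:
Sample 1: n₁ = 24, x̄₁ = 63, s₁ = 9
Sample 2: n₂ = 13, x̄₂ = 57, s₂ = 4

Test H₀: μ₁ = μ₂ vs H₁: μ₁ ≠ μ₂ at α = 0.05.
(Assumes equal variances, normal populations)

Answer: t = 2.2738, reject H₀

Derivation:
Pooled variance: s²_p = [23×9² + 12×4²]/(35) = 58.7143
s_p = 7.6625
SE = s_p×√(1/n₁ + 1/n₂) = 7.6625×√(1/24 + 1/13) = 2.6387
t = (x̄₁ - x̄₂)/SE = (63 - 57)/2.6387 = 2.2738
df = 35, t-critical = ±2.030
Decision: reject H₀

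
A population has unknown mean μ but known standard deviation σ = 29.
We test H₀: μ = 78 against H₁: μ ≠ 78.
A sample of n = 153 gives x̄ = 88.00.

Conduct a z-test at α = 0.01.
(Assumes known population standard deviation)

Answer: z = 4.2653, reject H₀

Derivation:
Standard error: SE = σ/√n = 29/√153 = 2.3445
z-statistic: z = (x̄ - μ₀)/SE = (88.00 - 78)/2.3445 = 4.2653
Critical value: ±2.576
p-value < 0.0001
Decision: reject H₀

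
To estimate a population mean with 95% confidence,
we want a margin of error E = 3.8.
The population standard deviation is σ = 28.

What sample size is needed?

z_0.025 = 1.960
n = (z×σ/E)² = (1.960×28/3.8)²
n = 208.5744
Round up: n = 209

Answer: n = 209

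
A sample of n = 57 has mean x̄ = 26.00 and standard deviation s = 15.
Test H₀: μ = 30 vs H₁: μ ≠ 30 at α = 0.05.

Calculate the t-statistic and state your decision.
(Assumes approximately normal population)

df = n - 1 = 56
SE = s/√n = 15/√57 = 1.9868
t = (x̄ - μ₀)/SE = (26.00 - 30)/1.9868 = -2.0133
Critical value: t_{0.025,56} = ±2.003
p-value ≈ 0.0489
Decision: reject H₀

Answer: t = -2.0133, reject H₀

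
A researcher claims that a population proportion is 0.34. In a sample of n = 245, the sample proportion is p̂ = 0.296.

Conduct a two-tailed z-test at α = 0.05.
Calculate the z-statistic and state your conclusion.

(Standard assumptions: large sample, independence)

Answer: z = -1.4539, fail to reject H₀

Derivation:
H₀: p = 0.34, H₁: p ≠ 0.34
Standard error: SE = √(p₀(1-p₀)/n) = √(0.34×0.66/245) = 0.030264
z-statistic: z = (p̂ - p₀)/SE = (0.296 - 0.34)/0.030264 = -1.4539
Critical value: z_0.025 = ±1.960
p-value = 0.1460
Decision: fail to reject H₀ at α = 0.05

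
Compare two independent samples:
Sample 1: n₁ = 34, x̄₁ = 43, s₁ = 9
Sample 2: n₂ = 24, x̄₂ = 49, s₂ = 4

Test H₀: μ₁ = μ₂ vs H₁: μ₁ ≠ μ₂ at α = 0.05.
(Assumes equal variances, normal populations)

Pooled variance: s²_p = [33×9² + 23×4²]/(56) = 54.3036
s_p = 7.3691
SE = s_p×√(1/n₁ + 1/n₂) = 7.3691×√(1/34 + 1/24) = 1.9646
t = (x̄₁ - x̄₂)/SE = (43 - 49)/1.9646 = -3.0541
df = 56, t-critical = ±2.003
Decision: reject H₀

Answer: t = -3.0541, reject H₀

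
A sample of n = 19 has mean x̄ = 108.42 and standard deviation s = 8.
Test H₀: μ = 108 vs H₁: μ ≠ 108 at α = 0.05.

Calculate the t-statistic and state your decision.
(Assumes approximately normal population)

df = n - 1 = 18
SE = s/√n = 8/√19 = 1.8353
t = (x̄ - μ₀)/SE = (108.42 - 108)/1.8353 = 0.2288
Critical value: t_{0.025,18} = ±2.101
p-value ≈ 0.8216
Decision: fail to reject H₀

Answer: t = 0.2288, fail to reject H₀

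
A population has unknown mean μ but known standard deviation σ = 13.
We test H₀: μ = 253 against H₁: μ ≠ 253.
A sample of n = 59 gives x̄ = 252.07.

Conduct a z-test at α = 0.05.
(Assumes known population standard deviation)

Standard error: SE = σ/√n = 13/√59 = 1.6925
z-statistic: z = (x̄ - μ₀)/SE = (252.07 - 253)/1.6925 = -0.5495
Critical value: ±1.960
p-value = 0.5827
Decision: fail to reject H₀

Answer: z = -0.5495, fail to reject H₀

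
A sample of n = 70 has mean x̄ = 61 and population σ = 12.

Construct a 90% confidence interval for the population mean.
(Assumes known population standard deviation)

Confidence level: 90%, α = 0.1
z_0.05 = 1.645
SE = σ/√n = 12/√70 = 1.4343
Margin of error = 1.645 × 1.4343 = 2.3594
CI: x̄ ± margin = 61 ± 2.3594
CI: (58.6406, 63.3594)

Answer: (58.6406, 63.3594)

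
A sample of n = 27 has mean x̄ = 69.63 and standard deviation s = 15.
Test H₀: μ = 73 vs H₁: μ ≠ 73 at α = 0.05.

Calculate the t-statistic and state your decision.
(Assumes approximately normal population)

Answer: t = -1.1674, fail to reject H₀

Derivation:
df = n - 1 = 26
SE = s/√n = 15/√27 = 2.8868
t = (x̄ - μ₀)/SE = (69.63 - 73)/2.8868 = -1.1674
Critical value: t_{0.025,26} = ±2.056
p-value ≈ 0.2536
Decision: fail to reject H₀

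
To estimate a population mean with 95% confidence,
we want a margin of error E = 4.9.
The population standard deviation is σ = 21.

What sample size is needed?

z_0.025 = 1.960
n = (z×σ/E)² = (1.960×21/4.9)²
n = 70.5600
Round up: n = 71

Answer: n = 71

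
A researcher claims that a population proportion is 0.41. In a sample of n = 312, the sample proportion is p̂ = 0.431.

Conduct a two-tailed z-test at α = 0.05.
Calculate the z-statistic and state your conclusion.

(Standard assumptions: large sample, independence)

H₀: p = 0.41, H₁: p ≠ 0.41
Standard error: SE = √(p₀(1-p₀)/n) = √(0.41×0.59/312) = 0.027845
z-statistic: z = (p̂ - p₀)/SE = (0.431 - 0.41)/0.027845 = 0.7542
Critical value: z_0.025 = ±1.960
p-value = 0.4507
Decision: fail to reject H₀ at α = 0.05

Answer: z = 0.7542, fail to reject H₀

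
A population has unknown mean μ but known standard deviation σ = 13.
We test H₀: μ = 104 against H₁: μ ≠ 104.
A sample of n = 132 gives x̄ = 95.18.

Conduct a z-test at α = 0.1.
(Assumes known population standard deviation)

Standard error: SE = σ/√n = 13/√132 = 1.1315
z-statistic: z = (x̄ - μ₀)/SE = (95.18 - 104)/1.1315 = -7.7950
Critical value: ±1.645
p-value < 0.0001
Decision: reject H₀

Answer: z = -7.7950, reject H₀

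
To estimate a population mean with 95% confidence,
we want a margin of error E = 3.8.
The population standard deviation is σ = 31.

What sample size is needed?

Answer: n = 256

Derivation:
z_0.025 = 1.960
n = (z×σ/E)² = (1.960×31/3.8)²
n = 255.6633
Round up: n = 256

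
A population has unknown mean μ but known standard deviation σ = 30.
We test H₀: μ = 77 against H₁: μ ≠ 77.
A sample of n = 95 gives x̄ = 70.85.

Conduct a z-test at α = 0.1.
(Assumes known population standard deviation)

Standard error: SE = σ/√n = 30/√95 = 3.0779
z-statistic: z = (x̄ - μ₀)/SE = (70.85 - 77)/3.0779 = -1.9981
Critical value: ±1.645
p-value = 0.0457
Decision: reject H₀

Answer: z = -1.9981, reject H₀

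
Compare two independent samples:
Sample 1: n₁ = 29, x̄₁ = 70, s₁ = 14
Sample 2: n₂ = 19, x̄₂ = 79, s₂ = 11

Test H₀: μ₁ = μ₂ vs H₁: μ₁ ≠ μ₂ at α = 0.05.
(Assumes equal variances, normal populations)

Answer: t = -2.3621, reject H₀

Derivation:
Pooled variance: s²_p = [28×14² + 18×11²]/(46) = 166.6522
s_p = 12.9094
SE = s_p×√(1/n₁ + 1/n₂) = 12.9094×√(1/29 + 1/19) = 3.8102
t = (x̄₁ - x̄₂)/SE = (70 - 79)/3.8102 = -2.3621
df = 46, t-critical = ±2.013
Decision: reject H₀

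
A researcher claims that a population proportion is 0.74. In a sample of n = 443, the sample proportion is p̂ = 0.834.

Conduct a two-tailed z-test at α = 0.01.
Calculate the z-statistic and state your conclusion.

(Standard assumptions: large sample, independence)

Answer: z = 4.5106, reject H₀

Derivation:
H₀: p = 0.74, H₁: p ≠ 0.74
Standard error: SE = √(p₀(1-p₀)/n) = √(0.74×0.26/443) = 0.020840
z-statistic: z = (p̂ - p₀)/SE = (0.834 - 0.74)/0.020840 = 4.5106
Critical value: z_0.005 = ±2.576
p-value < 0.0001
Decision: reject H₀ at α = 0.01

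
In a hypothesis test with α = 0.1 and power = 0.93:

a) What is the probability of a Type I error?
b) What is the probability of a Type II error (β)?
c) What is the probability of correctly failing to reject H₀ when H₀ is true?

Answer: a) 0.1, b) 0.07, c) 0.9

Derivation:
a) Type I error probability = α = 0.1
b) Power = P(reject H₀ | H₁ true) = 1 - β = 0.93, so Type II error probability = β = 1 - Power = 0.07
c) P(fail to reject H₀ | H₀ true) = 1 - α = 0.9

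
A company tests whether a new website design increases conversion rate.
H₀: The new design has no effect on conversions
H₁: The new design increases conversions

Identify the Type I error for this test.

Type I error: rejecting H₀ when it is actually true (false positive).
Type II error: failing to reject H₀ when H₁ is actually true (false negative).

Answer: Switching to a new design that doesn't actually help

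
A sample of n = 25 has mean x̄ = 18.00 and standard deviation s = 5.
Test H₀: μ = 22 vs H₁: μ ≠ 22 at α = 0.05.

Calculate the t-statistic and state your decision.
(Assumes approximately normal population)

Answer: t = -4.0000, reject H₀

Derivation:
df = n - 1 = 24
SE = s/√n = 5/√25 = 1.0000
t = (x̄ - μ₀)/SE = (18.00 - 22)/1.0000 = -4.0000
Critical value: t_{0.025,24} = ±2.064
p-value ≈ 0.0005
Decision: reject H₀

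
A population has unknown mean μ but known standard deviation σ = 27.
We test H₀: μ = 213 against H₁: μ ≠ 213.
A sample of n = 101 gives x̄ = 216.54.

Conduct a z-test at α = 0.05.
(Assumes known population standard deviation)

Answer: z = 1.3177, fail to reject H₀

Derivation:
Standard error: SE = σ/√n = 27/√101 = 2.6866
z-statistic: z = (x̄ - μ₀)/SE = (216.54 - 213)/2.6866 = 1.3177
Critical value: ±1.960
p-value = 0.1876
Decision: fail to reject H₀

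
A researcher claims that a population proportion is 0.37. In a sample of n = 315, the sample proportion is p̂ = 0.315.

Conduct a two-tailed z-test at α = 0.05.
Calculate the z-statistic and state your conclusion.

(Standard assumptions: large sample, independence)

Answer: z = -2.0218, reject H₀

Derivation:
H₀: p = 0.37, H₁: p ≠ 0.37
Standard error: SE = √(p₀(1-p₀)/n) = √(0.37×0.63/315) = 0.027203
z-statistic: z = (p̂ - p₀)/SE = (0.315 - 0.37)/0.027203 = -2.0218
Critical value: z_0.025 = ±1.960
p-value = 0.0432
Decision: reject H₀ at α = 0.05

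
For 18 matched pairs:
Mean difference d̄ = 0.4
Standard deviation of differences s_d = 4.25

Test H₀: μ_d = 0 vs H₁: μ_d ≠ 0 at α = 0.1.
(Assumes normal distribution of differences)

Answer: t = 0.3993, fail to reject H₀

Derivation:
df = n - 1 = 17
SE = s_d/√n = 4.25/√18 = 1.0017
t = d̄/SE = 0.4/1.0017 = 0.3993
Critical value: t_{0.05,17} = ±1.740
p-value ≈ 0.6946
Decision: fail to reject H₀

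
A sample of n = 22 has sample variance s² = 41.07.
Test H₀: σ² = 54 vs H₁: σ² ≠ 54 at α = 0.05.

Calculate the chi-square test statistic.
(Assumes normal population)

Answer: χ² = 15.9717, fail to reject H₀

Derivation:
df = n - 1 = 21
χ² = (n-1)s²/σ₀² = 21×41.07/54 = 15.9717
Critical values: χ²_{0.975,21} = 10.283, χ²_{0.025,21} = 35.479
Rejection region: χ² < 10.283 or χ² > 35.479
Decision: fail to reject H₀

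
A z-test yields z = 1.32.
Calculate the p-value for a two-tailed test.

For z = 1.32:
p = 2×P(Z > |1.32|) = 2×(1 - Φ(1.32)) = 0.1868

Answer: p-value ≈ 0.1868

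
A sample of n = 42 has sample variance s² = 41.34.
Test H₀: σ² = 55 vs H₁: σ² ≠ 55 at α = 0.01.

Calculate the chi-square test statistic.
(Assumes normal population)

Answer: χ² = 30.8171, fail to reject H₀

Derivation:
df = n - 1 = 41
χ² = (n-1)s²/σ₀² = 41×41.34/55 = 30.8171
Critical values: χ²_{0.995,41} = 21.421, χ²_{0.005,41} = 68.053
Rejection region: χ² < 21.421 or χ² > 68.053
Decision: fail to reject H₀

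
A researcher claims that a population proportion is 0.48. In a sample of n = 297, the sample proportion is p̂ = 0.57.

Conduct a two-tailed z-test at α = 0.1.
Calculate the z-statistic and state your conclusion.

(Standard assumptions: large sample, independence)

Answer: z = 3.1045, reject H₀

Derivation:
H₀: p = 0.48, H₁: p ≠ 0.48
Standard error: SE = √(p₀(1-p₀)/n) = √(0.48×0.52/297) = 0.028990
z-statistic: z = (p̂ - p₀)/SE = (0.57 - 0.48)/0.028990 = 3.1045
Critical value: z_0.05 = ±1.645
p-value = 0.0019
Decision: reject H₀ at α = 0.1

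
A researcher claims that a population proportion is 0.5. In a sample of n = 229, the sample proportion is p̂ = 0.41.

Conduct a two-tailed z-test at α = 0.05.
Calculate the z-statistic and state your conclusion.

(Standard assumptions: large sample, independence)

Answer: z = -2.7239, reject H₀

Derivation:
H₀: p = 0.5, H₁: p ≠ 0.5
Standard error: SE = √(p₀(1-p₀)/n) = √(0.5×0.5/229) = 0.033041
z-statistic: z = (p̂ - p₀)/SE = (0.41 - 0.5)/0.033041 = -2.7239
Critical value: z_0.025 = ±1.960
p-value = 0.0065
Decision: reject H₀ at α = 0.05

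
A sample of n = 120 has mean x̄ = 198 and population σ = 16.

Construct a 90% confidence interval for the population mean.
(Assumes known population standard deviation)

Answer: (195.5973, 200.4027)

Derivation:
Confidence level: 90%, α = 0.1
z_0.05 = 1.645
SE = σ/√n = 16/√120 = 1.4606
Margin of error = 1.645 × 1.4606 = 2.4027
CI: x̄ ± margin = 198 ± 2.4027
CI: (195.5973, 200.4027)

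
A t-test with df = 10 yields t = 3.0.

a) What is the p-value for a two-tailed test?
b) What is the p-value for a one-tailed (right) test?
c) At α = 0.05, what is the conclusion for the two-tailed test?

Using t-distribution with df = 10:
a) Two-tailed: p = 2×P(T > 3.0) = 0.0133
b) One-tailed: p = P(T > 3.0) = 0.0067
c) 0.0133 < 0.05, reject H₀

Answer: a) 0.0133, b) 0.0067, c) reject H₀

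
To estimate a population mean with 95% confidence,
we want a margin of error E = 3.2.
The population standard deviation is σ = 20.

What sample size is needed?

Answer: n = 151

Derivation:
z_0.025 = 1.960
n = (z×σ/E)² = (1.960×20/3.2)²
n = 150.0625
Round up: n = 151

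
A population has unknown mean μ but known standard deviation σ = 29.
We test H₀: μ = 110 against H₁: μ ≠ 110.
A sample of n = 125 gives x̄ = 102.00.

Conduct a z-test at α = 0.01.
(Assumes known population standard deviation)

Standard error: SE = σ/√n = 29/√125 = 2.5938
z-statistic: z = (x̄ - μ₀)/SE = (102.00 - 110)/2.5938 = -3.0843
Critical value: ±2.576
p-value = 0.0020
Decision: reject H₀

Answer: z = -3.0843, reject H₀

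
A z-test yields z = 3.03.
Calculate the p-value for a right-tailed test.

Answer: p-value ≈ 0.0012

Derivation:
For z = 3.03:
p = P(Z > 3.03) = 1 - Φ(3.03) = 0.0012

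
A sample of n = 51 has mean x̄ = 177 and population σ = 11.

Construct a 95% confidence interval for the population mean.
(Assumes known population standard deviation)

Answer: (173.9810, 180.0190)

Derivation:
Confidence level: 95%, α = 0.05
z_0.025 = 1.960
SE = σ/√n = 11/√51 = 1.5403
Margin of error = 1.960 × 1.5403 = 3.0190
CI: x̄ ± margin = 177 ± 3.0190
CI: (173.9810, 180.0190)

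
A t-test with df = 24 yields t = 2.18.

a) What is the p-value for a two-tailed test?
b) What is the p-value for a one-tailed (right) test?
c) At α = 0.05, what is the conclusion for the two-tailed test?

Answer: a) 0.0393, b) 0.0196, c) reject H₀

Derivation:
Using t-distribution with df = 24:
a) Two-tailed: p = 2×P(T > 2.18) = 0.0393
b) One-tailed: p = P(T > 2.18) = 0.0196
c) 0.0393 < 0.05, reject H₀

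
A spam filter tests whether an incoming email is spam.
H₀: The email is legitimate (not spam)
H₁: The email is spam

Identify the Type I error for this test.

Type I error (α): Rejecting H₀ when H₀ is true
Type II error (β): Failing to reject H₀ when H₁ is true

Answer: Marking a legitimate email as spam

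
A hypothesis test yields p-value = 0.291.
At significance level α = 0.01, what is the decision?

Compare p-value to α:
0.291 ≥ 0.01
Decision: fail to reject H₀

Answer: fail to reject H₀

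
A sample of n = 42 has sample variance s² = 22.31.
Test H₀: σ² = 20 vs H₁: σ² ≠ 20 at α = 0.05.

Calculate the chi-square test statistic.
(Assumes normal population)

Answer: χ² = 45.7355, fail to reject H₀

Derivation:
df = n - 1 = 41
χ² = (n-1)s²/σ₀² = 41×22.31/20 = 45.7355
Critical values: χ²_{0.975,41} = 25.215, χ²_{0.025,41} = 60.561
Rejection region: χ² < 25.215 or χ² > 60.561
Decision: fail to reject H₀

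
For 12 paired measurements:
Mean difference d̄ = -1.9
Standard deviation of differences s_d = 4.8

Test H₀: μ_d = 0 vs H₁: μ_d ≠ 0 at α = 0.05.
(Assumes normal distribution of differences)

Answer: t = -1.3712, fail to reject H₀

Derivation:
df = n - 1 = 11
SE = s_d/√n = 4.8/√12 = 1.3856
t = d̄/SE = -1.9/1.3856 = -1.3712
Critical value: t_{0.025,11} = ±2.201
p-value ≈ 0.1976
Decision: fail to reject H₀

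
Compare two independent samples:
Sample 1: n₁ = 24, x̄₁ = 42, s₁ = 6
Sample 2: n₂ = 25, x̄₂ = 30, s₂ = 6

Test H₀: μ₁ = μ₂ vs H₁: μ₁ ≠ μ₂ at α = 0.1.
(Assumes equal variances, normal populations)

Pooled variance: s²_p = [23×6² + 24×6²]/(47) = 36.0000
s_p = 6.0000
SE = s_p×√(1/n₁ + 1/n₂) = 6.0000×√(1/24 + 1/25) = 1.7146
t = (x̄₁ - x̄₂)/SE = (42 - 30)/1.7146 = 6.9987
df = 47, t-critical = ±1.678
Decision: reject H₀

Answer: t = 6.9987, reject H₀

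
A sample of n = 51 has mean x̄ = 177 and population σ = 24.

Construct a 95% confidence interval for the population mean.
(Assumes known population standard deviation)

Confidence level: 95%, α = 0.05
z_0.025 = 1.960
SE = σ/√n = 24/√51 = 3.3607
Margin of error = 1.960 × 3.3607 = 6.5870
CI: x̄ ± margin = 177 ± 6.5870
CI: (170.4130, 183.5870)

Answer: (170.4130, 183.5870)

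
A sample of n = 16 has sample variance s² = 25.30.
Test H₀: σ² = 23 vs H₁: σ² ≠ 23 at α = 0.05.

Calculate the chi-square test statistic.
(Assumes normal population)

df = n - 1 = 15
χ² = (n-1)s²/σ₀² = 15×25.30/23 = 16.5000
Critical values: χ²_{0.975,15} = 6.262, χ²_{0.025,15} = 27.488
Rejection region: χ² < 6.262 or χ² > 27.488
Decision: fail to reject H₀

Answer: χ² = 16.5000, fail to reject H₀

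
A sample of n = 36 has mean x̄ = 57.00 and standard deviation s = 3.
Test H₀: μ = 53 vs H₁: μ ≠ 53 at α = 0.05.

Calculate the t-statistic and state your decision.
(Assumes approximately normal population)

df = n - 1 = 35
SE = s/√n = 3/√36 = 0.5000
t = (x̄ - μ₀)/SE = (57.00 - 53)/0.5000 = 8.0000
Critical value: t_{0.025,35} = ±2.030
p-value < 0.0001
Decision: reject H₀

Answer: t = 8.0000, reject H₀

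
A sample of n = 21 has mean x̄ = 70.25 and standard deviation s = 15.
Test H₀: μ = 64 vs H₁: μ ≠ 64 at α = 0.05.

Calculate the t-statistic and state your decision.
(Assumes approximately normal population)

df = n - 1 = 20
SE = s/√n = 15/√21 = 3.2733
t = (x̄ - μ₀)/SE = (70.25 - 64)/3.2733 = 1.9094
Critical value: t_{0.025,20} = ±2.086
p-value ≈ 0.0707
Decision: fail to reject H₀

Answer: t = 1.9094, fail to reject H₀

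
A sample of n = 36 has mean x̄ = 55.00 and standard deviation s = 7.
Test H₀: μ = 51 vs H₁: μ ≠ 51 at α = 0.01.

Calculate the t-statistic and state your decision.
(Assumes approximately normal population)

df = n - 1 = 35
SE = s/√n = 7/√36 = 1.1667
t = (x̄ - μ₀)/SE = (55.00 - 51)/1.1667 = 3.4285
Critical value: t_{0.005,35} = ±2.724
p-value ≈ 0.0016
Decision: reject H₀

Answer: t = 3.4285, reject H₀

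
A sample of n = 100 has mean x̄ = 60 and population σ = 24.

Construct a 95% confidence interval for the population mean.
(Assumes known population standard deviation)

Answer: (55.2960, 64.7040)

Derivation:
Confidence level: 95%, α = 0.05
z_0.025 = 1.960
SE = σ/√n = 24/√100 = 2.4000
Margin of error = 1.960 × 2.4000 = 4.7040
CI: x̄ ± margin = 60 ± 4.7040
CI: (55.2960, 64.7040)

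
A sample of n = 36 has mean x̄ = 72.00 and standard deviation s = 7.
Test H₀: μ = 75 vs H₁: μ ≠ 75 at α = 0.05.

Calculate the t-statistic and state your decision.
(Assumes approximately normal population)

Answer: t = -2.5714, reject H₀

Derivation:
df = n - 1 = 35
SE = s/√n = 7/√36 = 1.1667
t = (x̄ - μ₀)/SE = (72.00 - 75)/1.1667 = -2.5714
Critical value: t_{0.025,35} = ±2.030
p-value ≈ 0.0145
Decision: reject H₀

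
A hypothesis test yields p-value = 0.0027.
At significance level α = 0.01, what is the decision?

Compare p-value to α:
0.0027 < 0.01
Decision: reject H₀

Answer: reject H₀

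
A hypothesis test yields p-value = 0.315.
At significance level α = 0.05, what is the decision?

Answer: fail to reject H₀

Derivation:
Compare p-value to α:
0.315 ≥ 0.05
Decision: fail to reject H₀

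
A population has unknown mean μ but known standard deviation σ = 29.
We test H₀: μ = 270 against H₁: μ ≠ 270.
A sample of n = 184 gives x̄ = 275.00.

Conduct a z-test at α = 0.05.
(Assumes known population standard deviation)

Answer: z = 2.3387, reject H₀

Derivation:
Standard error: SE = σ/√n = 29/√184 = 2.1379
z-statistic: z = (x̄ - μ₀)/SE = (275.00 - 270)/2.1379 = 2.3387
Critical value: ±1.960
p-value = 0.0194
Decision: reject H₀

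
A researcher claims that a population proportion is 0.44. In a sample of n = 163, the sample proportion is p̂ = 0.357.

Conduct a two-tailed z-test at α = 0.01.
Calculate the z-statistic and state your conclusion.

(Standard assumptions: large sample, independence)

H₀: p = 0.44, H₁: p ≠ 0.44
Standard error: SE = √(p₀(1-p₀)/n) = √(0.44×0.56/163) = 0.038880
z-statistic: z = (p̂ - p₀)/SE = (0.357 - 0.44)/0.038880 = -2.1348
Critical value: z_0.005 = ±2.576
p-value = 0.0328
Decision: fail to reject H₀ at α = 0.01

Answer: z = -2.1348, fail to reject H₀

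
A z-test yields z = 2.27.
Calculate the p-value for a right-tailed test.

Answer: p-value ≈ 0.0116

Derivation:
For z = 2.27:
p = P(Z > 2.27) = 1 - Φ(2.27) = 0.0116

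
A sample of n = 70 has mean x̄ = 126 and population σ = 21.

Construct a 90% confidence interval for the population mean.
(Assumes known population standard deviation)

Confidence level: 90%, α = 0.1
z_0.05 = 1.645
SE = σ/√n = 21/√70 = 2.5100
Margin of error = 1.645 × 2.5100 = 4.1289
CI: x̄ ± margin = 126 ± 4.1289
CI: (121.8711, 130.1289)

Answer: (121.8711, 130.1289)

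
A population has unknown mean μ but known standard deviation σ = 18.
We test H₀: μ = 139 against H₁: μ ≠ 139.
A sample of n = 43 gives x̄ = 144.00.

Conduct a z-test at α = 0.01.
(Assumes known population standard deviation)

Standard error: SE = σ/√n = 18/√43 = 2.7450
z-statistic: z = (x̄ - μ₀)/SE = (144.00 - 139)/2.7450 = 1.8215
Critical value: ±2.576
p-value = 0.0685
Decision: fail to reject H₀

Answer: z = 1.8215, fail to reject H₀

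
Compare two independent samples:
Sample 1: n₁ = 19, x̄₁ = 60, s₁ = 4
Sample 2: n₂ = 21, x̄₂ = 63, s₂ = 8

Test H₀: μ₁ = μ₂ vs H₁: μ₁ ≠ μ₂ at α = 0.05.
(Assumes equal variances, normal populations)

Answer: t = -1.4750, fail to reject H₀

Derivation:
Pooled variance: s²_p = [18×4² + 20×8²]/(38) = 41.2632
s_p = 6.4236
SE = s_p×√(1/n₁ + 1/n₂) = 6.4236×√(1/19 + 1/21) = 2.0339
t = (x̄₁ - x̄₂)/SE = (60 - 63)/2.0339 = -1.4750
df = 38, t-critical = ±2.024
Decision: fail to reject H₀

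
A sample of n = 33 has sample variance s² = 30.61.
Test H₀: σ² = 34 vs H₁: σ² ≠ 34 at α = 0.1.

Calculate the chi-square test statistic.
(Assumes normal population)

df = n - 1 = 32
χ² = (n-1)s²/σ₀² = 32×30.61/34 = 28.8094
Critical values: χ²_{0.95,32} = 20.072, χ²_{0.05,32} = 46.194
Rejection region: χ² < 20.072 or χ² > 46.194
Decision: fail to reject H₀

Answer: χ² = 28.8094, fail to reject H₀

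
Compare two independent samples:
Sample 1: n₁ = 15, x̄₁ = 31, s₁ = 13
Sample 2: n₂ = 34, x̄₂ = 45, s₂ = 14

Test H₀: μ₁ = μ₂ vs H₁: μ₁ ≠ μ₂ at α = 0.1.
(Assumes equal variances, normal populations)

Pooled variance: s²_p = [14×13² + 33×14²]/(47) = 187.9574
s_p = 13.7098
SE = s_p×√(1/n₁ + 1/n₂) = 13.7098×√(1/15 + 1/34) = 4.2496
t = (x̄₁ - x̄₂)/SE = (31 - 45)/4.2496 = -3.2944
df = 47, t-critical = ±1.678
Decision: reject H₀

Answer: t = -3.2944, reject H₀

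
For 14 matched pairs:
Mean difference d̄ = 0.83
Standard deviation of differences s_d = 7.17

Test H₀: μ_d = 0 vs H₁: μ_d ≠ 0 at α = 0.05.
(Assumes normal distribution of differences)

df = n - 1 = 13
SE = s_d/√n = 7.17/√14 = 1.9163
t = d̄/SE = 0.83/1.9163 = 0.4331
Critical value: t_{0.025,13} = ±2.160
p-value ≈ 0.6720
Decision: fail to reject H₀

Answer: t = 0.4331, fail to reject H₀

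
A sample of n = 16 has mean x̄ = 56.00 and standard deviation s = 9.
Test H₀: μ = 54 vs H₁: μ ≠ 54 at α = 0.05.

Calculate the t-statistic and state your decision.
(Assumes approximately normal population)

df = n - 1 = 15
SE = s/√n = 9/√16 = 2.2500
t = (x̄ - μ₀)/SE = (56.00 - 54)/2.2500 = 0.8889
Critical value: t_{0.025,15} = ±2.131
p-value ≈ 0.3881
Decision: fail to reject H₀

Answer: t = 0.8889, fail to reject H₀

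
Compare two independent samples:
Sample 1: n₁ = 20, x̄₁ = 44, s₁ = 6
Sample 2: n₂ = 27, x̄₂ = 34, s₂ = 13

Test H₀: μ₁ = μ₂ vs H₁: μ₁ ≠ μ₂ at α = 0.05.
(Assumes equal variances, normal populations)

Answer: t = 3.1909, reject H₀

Derivation:
Pooled variance: s²_p = [19×6² + 26×13²]/(45) = 112.8444
s_p = 10.6228
SE = s_p×√(1/n₁ + 1/n₂) = 10.6228×√(1/20 + 1/27) = 3.1339
t = (x̄₁ - x̄₂)/SE = (44 - 34)/3.1339 = 3.1909
df = 45, t-critical = ±2.014
Decision: reject H₀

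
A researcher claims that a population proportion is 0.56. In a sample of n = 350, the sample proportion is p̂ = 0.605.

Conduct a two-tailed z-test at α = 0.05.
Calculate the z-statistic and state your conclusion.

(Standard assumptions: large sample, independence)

Answer: z = 1.6960, fail to reject H₀

Derivation:
H₀: p = 0.56, H₁: p ≠ 0.56
Standard error: SE = √(p₀(1-p₀)/n) = √(0.56×0.44/350) = 0.026533
z-statistic: z = (p̂ - p₀)/SE = (0.605 - 0.56)/0.026533 = 1.6960
Critical value: z_0.025 = ±1.960
p-value = 0.0899
Decision: fail to reject H₀ at α = 0.05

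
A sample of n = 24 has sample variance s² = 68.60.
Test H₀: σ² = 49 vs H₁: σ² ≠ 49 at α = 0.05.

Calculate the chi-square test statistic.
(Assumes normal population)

Answer: χ² = 32.2000, fail to reject H₀

Derivation:
df = n - 1 = 23
χ² = (n-1)s²/σ₀² = 23×68.60/49 = 32.2000
Critical values: χ²_{0.975,23} = 11.689, χ²_{0.025,23} = 38.076
Rejection region: χ² < 11.689 or χ² > 38.076
Decision: fail to reject H₀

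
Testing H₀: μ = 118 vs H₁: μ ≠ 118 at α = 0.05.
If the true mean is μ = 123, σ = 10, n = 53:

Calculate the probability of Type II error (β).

Answer: β ≈ 0.0465

Derivation:
SE = σ/√n = 10/√53 = 1.3736
Critical values: μ₀ ± z_0.025×SE = 118 ± 1.960×1.3736
Acceptance region: (115.3077, 120.6923)
Under H₁ (μ = 123): z_high = (120.6923 - 123)/1.3736 = -1.6800, z_low = (115.3077 - 123)/1.3736 = -5.6001
β = P(not reject | H₁) = Φ(-1.6800) - Φ(-5.6001) ≈ 0.0465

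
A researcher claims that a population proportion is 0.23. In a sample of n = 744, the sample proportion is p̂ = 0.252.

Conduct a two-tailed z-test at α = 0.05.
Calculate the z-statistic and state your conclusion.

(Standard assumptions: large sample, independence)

Answer: z = 1.4260, fail to reject H₀

Derivation:
H₀: p = 0.23, H₁: p ≠ 0.23
Standard error: SE = √(p₀(1-p₀)/n) = √(0.23×0.77/744) = 0.015428
z-statistic: z = (p̂ - p₀)/SE = (0.252 - 0.23)/0.015428 = 1.4260
Critical value: z_0.025 = ±1.960
p-value = 0.1539
Decision: fail to reject H₀ at α = 0.05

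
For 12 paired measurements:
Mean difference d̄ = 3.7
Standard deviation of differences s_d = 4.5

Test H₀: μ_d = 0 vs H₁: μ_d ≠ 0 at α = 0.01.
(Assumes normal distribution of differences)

df = n - 1 = 11
SE = s_d/√n = 4.5/√12 = 1.2990
t = d̄/SE = 3.7/1.2990 = 2.8483
Critical value: t_{0.005,11} = ±3.106
p-value ≈ 0.0158
Decision: fail to reject H₀

Answer: t = 2.8483, fail to reject H₀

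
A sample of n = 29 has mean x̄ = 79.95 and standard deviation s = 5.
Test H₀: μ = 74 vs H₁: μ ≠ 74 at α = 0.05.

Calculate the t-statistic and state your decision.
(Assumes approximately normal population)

Answer: t = 6.4082, reject H₀

Derivation:
df = n - 1 = 28
SE = s/√n = 5/√29 = 0.9285
t = (x̄ - μ₀)/SE = (79.95 - 74)/0.9285 = 6.4082
Critical value: t_{0.025,28} = ±2.048
p-value < 0.0001
Decision: reject H₀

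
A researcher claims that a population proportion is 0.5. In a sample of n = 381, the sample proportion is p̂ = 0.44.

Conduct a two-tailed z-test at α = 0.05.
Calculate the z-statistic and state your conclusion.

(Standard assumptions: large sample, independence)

Answer: z = -2.3423, reject H₀

Derivation:
H₀: p = 0.5, H₁: p ≠ 0.5
Standard error: SE = √(p₀(1-p₀)/n) = √(0.5×0.5/381) = 0.025616
z-statistic: z = (p̂ - p₀)/SE = (0.44 - 0.5)/0.025616 = -2.3423
Critical value: z_0.025 = ±1.960
p-value = 0.0192
Decision: reject H₀ at α = 0.05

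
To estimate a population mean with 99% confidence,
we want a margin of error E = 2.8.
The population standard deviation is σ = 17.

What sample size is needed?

Answer: n = 245

Derivation:
z_0.005 = 2.576
n = (z×σ/E)² = (2.576×17/2.8)²
n = 244.6096
Round up: n = 245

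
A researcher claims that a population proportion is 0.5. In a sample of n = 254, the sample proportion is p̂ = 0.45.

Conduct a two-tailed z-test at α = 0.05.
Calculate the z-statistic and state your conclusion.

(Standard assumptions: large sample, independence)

H₀: p = 0.5, H₁: p ≠ 0.5
Standard error: SE = √(p₀(1-p₀)/n) = √(0.5×0.5/254) = 0.031373
z-statistic: z = (p̂ - p₀)/SE = (0.45 - 0.5)/0.031373 = -1.5937
Critical value: z_0.025 = ±1.960
p-value = 0.1110
Decision: fail to reject H₀ at α = 0.05

Answer: z = -1.5937, fail to reject H₀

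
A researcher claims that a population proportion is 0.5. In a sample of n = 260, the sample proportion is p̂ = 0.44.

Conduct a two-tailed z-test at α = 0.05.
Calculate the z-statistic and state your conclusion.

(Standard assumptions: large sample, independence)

Answer: z = -1.9349, fail to reject H₀

Derivation:
H₀: p = 0.5, H₁: p ≠ 0.5
Standard error: SE = √(p₀(1-p₀)/n) = √(0.5×0.5/260) = 0.031009
z-statistic: z = (p̂ - p₀)/SE = (0.44 - 0.5)/0.031009 = -1.9349
Critical value: z_0.025 = ±1.960
p-value = 0.0530
Decision: fail to reject H₀ at α = 0.05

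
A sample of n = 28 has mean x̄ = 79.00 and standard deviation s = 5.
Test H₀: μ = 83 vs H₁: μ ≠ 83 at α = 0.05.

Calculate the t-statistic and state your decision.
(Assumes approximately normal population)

Answer: t = -4.2333, reject H₀

Derivation:
df = n - 1 = 27
SE = s/√n = 5/√28 = 0.9449
t = (x̄ - μ₀)/SE = (79.00 - 83)/0.9449 = -4.2333
Critical value: t_{0.025,27} = ±2.052
p-value ≈ 0.0002
Decision: reject H₀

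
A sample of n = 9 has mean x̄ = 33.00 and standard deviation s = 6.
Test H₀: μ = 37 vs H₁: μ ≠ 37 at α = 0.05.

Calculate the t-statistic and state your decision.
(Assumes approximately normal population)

df = n - 1 = 8
SE = s/√n = 6/√9 = 2.0000
t = (x̄ - μ₀)/SE = (33.00 - 37)/2.0000 = -2.0000
Critical value: t_{0.025,8} = ±2.306
p-value ≈ 0.0805
Decision: fail to reject H₀

Answer: t = -2.0000, fail to reject H₀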